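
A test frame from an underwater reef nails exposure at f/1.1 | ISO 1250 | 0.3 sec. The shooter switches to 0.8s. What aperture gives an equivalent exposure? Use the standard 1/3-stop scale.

f/1.8

Shutter speed: 0.3 → 0.4 → 0.5 → 0.6 → 0.8 — 1 1/3 stops longer (brighter).
Need 1 1/3 stops darker from the aperture: f/1.1 → f/1.2 → f/1.4 → f/1.6 → f/1.8.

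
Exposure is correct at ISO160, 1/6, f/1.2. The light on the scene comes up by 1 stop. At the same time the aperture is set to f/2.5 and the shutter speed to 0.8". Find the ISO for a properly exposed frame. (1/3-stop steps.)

Scene light: 1 stop brighter.
Aperture: f/1.2 → f/1.4 → f/1.6 → f/1.8 → f/2 → f/2.2 → f/2.5 — 2 stops stopped down (darker).
Shutter speed: 1/6 → 1/5 → 1/4 → 0.3 → 0.4 → 0.5 → 0.6 → 0.8 — 2 1/3 stops longer (brighter).
Net so far: 1 1/3 stops brighter. ISO: 160 → 125 → 100 → 80 → 64.

ISO 64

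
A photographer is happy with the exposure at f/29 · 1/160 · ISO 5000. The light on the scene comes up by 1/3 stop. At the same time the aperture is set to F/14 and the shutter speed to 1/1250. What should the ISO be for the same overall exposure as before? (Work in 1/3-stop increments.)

Scene light: 1/3 stop brighter.
Aperture: f/29 → f/25 → f/22 → f/20 → f/18 → f/16 → f/14 — 2 stops larger aperture (brighter).
Shutter speed: 1/160 → 1/200 → 1/250 → 1/320 → 1/400 → 1/500 → 1/640 → 1/800 → 1/1000 → 1/1250 — 3 stops faster (darker).
Net so far: 2/3 stop darker. ISO: 5000 → 6400 → 8000.

ISO 8000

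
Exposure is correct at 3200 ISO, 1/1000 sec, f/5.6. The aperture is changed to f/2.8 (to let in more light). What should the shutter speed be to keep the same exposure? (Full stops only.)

Aperture: f/5.6 → f/4 → f/2.8 — 2 stops opened up (brighter).
Need 2 stops darker from the shutter speed: 1/1000 → 1/2000 → 1/4000.

1/4000s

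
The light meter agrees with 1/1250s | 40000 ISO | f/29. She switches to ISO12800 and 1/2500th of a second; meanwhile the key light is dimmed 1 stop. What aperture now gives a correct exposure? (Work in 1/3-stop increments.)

Scene light: 1 stop darker.
ISO: 40000 → 32000 → 25600 → 20000 → 16000 → 12800 — 1 2/3 stops lower (darker).
Shutter speed: 1/1250 → 1/1600 → 1/2000 → 1/2500 — 1 stop shorter (darker).
Net so far: 3 2/3 stops darker. Aperture: f/29 → f/25 → f/22 → f/20 → f/18 → f/16 → f/14 → f/13 → f/11 → f/10 → f/9 → f/8.

f/8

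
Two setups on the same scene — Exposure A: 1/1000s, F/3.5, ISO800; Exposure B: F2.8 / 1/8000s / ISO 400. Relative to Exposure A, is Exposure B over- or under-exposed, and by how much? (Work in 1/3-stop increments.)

3 1/3 stops darker

Aperture: f/3.5 → f/3.2 → f/2.8 — 2/3 stop larger aperture (brighter).
Shutter speed: 1/1000 → 1/1250 → 1/1600 → 1/2000 → 1/2500 → 1/3200 → 1/4000 → 1/5000 → 1/6400 → 1/8000 — 3 stops shorter (darker).
ISO: 800 → 640 → 500 → 400 — 1 stop dropped (darker).
Net: +2/3 −3 −1 = −3 1/3 stops.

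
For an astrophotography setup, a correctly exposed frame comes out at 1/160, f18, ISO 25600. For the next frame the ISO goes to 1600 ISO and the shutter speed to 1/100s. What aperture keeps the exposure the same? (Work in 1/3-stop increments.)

f/5.6

ISO: 25600 → 20000 → 16000 → 12800 → 10000 → 8000 → 6400 → 5000 → 4000 → 3200 → 2500 → 2000 → 1600 — 4 stops dropped (darker).
Shutter speed: 1/160 → 1/125 → 1/100 — 2/3 stop longer (brighter).
Net change so far: 3 1/3 stops darker. Offset with the aperture: f/18 → f/16 → f/14 → f/13 → f/11 → f/10 → f/9 → f/8 → f/7.1 → f/6.3 → f/5.6.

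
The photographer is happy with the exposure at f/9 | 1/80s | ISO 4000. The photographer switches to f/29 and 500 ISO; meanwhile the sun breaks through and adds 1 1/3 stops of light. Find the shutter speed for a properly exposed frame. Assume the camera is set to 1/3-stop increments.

Scene light: 1 1/3 stops brighter.
Aperture: f/9 → f/10 → f/11 → f/13 → f/14 → f/16 → f/18 → f/20 → f/22 → f/25 → f/29 — 3 1/3 stops smaller aperture (darker).
ISO: 4000 → 3200 → 2500 → 2000 → 1600 → 1250 → 1000 → 800 → 640 → 500 — 3 stops dropped (darker).
Net so far: 5 stops darker. Shutter speed: 1/80 → 1/60 → 1/50 → 1/40 → 1/30 → 1/25 → 1/20 → 1/15 → 1/13 → 1/10 → 1/8 → 1/6 → 1/5 → 1/4 → 0.3 → 0.4.

0.4 s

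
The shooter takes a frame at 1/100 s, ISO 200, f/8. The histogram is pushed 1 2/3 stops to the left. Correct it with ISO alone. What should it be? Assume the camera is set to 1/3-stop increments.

ISO 640

Underexposed by 1 2/3 stops → need 1 2/3 stops brighter.
ISO: 200 → 250 → 320 → 400 → 500 → 640.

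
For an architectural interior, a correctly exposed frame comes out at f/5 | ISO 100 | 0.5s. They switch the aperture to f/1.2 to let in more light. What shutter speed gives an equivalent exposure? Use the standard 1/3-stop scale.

1/30s

Aperture: f/5 → f/4.5 → f/4 → f/3.5 → f/3.2 → f/2.8 → f/2.5 → f/2.2 → f/2 → f/1.8 → f/1.6 → f/1.4 → f/1.2 — 4 stops opened up (brighter).
Need 4 stops darker from the shutter speed: 0.5 → 0.4 → 0.3 → 1/4 → 1/5 → 1/6 → 1/8 → 1/10 → 1/13 → 1/15 → 1/20 → 1/25 → 1/30.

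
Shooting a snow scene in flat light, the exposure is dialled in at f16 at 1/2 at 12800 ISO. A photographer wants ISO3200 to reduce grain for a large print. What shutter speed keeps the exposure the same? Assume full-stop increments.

ISO: 12800 → 6400 → 3200 — 2 stops lower (darker).
Need 2 stops brighter from the shutter speed: 1/2 → 1 → 2.

2 s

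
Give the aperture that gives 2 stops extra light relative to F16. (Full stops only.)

Aperture: f/16 → f/11 → f/8 — 2 stops larger aperture (brighter).

f/8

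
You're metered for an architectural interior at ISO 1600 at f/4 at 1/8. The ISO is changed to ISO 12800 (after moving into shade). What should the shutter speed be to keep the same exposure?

1/60s

ISO: 1600 → 3200 → 6400 → 12800 — 3 stops higher (brighter).
Need 3 stops darker from the shutter speed: 1/8 → 1/15 → 1/30 → 1/60.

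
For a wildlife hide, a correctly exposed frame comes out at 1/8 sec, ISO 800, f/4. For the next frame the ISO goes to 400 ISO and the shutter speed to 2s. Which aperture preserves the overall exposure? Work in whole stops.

ISO: 800 → 400 — 1 stop lower (darker).
Shutter speed: 1/8 → 1/4 → 1/2 → 1 → 2 — 4 stops longer (brighter).
Net change so far: 3 stops brighter. Offset with the aperture: f/4 → f/5.6 → f/8 → f/11.

f/11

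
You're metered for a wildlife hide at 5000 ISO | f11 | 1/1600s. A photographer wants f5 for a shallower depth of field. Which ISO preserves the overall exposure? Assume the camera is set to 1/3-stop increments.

ISO 1000

Aperture: f/11 → f/10 → f/9 → f/8 → f/7.1 → f/6.3 → f/5.6 → f/5 — 2 1/3 stops larger aperture (brighter).
Need 2 1/3 stops darker from the ISO: 5000 → 4000 → 3200 → 2500 → 2000 → 1600 → 1250 → 1000.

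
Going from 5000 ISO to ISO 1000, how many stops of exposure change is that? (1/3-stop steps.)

2 1/3 stops

5000 → 4000 → 3200 → 2500 → 2000 → 1600 → 1250 → 1000 — count the steps: 7 third-stops = 2 1/3 stops.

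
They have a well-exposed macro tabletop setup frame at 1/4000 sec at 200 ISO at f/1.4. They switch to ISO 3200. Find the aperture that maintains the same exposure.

ISO: 200 → 400 → 800 → 1600 → 3200 — 4 stops higher (brighter).
Need 4 stops darker from the aperture: f/1.4 → f/2 → f/2.8 → f/4 → f/5.6.

f/5.6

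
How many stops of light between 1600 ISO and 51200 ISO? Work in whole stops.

1600 → 3200 → 6400 → 12800 → 25600 → 51200 — count the steps: 5 stops.

5 stops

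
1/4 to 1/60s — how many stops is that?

1/4 → 1/8 → 1/15 → 1/30 → 1/60 — count the steps: 4 stops.

4 stops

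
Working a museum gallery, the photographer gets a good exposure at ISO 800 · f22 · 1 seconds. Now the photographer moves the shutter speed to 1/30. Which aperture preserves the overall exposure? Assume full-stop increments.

Shutter speed: 1 → 1/2 → 1/4 → 1/8 → 1/15 → 1/30 — 5 stops faster (darker).
Need 5 stops brighter from the aperture: f/22 → f/16 → f/11 → f/8 → f/5.6 → f/4.

f/4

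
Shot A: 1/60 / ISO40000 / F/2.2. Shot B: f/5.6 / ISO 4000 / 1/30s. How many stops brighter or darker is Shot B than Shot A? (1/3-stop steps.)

Aperture: f/2.2 → f/2.5 → f/2.8 → f/3.2 → f/3.5 → f/4 → f/4.5 → f/5 → f/5.6 — 2 2/3 stops narrower (darker).
Shutter speed: 1/60 → 1/50 → 1/40 → 1/30 — 1 stop slower (brighter).
ISO: 40000 → 32000 → 25600 → 20000 → 16000 → 12800 → 10000 → 8000 → 6400 → 5000 → 4000 — 3 1/3 stops lower (darker).
Net: −2 2/3 +1 −3 1/3 = −5 stops.

5 stops darker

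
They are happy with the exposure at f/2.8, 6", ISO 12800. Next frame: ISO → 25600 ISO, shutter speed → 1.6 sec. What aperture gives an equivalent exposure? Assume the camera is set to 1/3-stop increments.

f/2

ISO: 12800 → 16000 → 20000 → 25600 — 1 stop raised (brighter).
Shutter speed: 6 → 5 → 4 → 3.2 → 2.5 → 2 → 1.6 — 2 stops shorter (darker).
Net change so far: 1 stop darker. Offset with the aperture: f/2.8 → f/2.5 → f/2.2 → f/2.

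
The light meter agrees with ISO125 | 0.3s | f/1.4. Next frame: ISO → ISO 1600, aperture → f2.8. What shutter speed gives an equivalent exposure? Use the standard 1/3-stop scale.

1/10s

ISO: 125 → 160 → 200 → 250 → 320 → 400 → 500 → 640 → 800 → 1000 → 1250 → 1600 — 3 2/3 stops higher (brighter).
Aperture: f/1.4 → f/1.6 → f/1.8 → f/2 → f/2.2 → f/2.5 → f/2.8 — 2 stops stopped down (darker).
Net change so far: 1 2/3 stops brighter. Offset with the shutter speed: 0.3 → 1/4 → 1/5 → 1/6 → 1/8 → 1/10.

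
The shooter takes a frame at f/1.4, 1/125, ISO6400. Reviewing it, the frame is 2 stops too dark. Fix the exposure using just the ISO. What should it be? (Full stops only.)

ISO 25600

Underexposed by 2 stops → need 2 stops brighter.
ISO: 6400 → 12800 → 25600.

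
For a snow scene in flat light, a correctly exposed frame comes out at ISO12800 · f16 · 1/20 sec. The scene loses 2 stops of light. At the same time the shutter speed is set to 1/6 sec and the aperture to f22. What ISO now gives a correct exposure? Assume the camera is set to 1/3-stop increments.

Scene light: 2 stops darker.
Shutter speed: 1/20 → 1/15 → 1/13 → 1/10 → 1/8 → 1/6 — 1 2/3 stops slower (brighter).
Aperture: f/16 → f/18 → f/20 → f/22 — 1 stop narrower (darker).
Net so far: 1 1/3 stops darker. ISO: 12800 → 16000 → 20000 → 25600 → 32000.

ISO 32000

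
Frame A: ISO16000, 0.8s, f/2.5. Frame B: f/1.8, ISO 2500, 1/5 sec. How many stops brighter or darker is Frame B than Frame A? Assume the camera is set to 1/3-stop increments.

3 2/3 stops darker

Aperture: f/2.5 → f/2.2 → f/2 → f/1.8 — 1 stop larger aperture (brighter).
Shutter speed: 0.8 → 0.6 → 0.5 → 0.4 → 0.3 → 1/4 → 1/5 — 2 stops shorter (darker).
ISO: 16000 → 12800 → 10000 → 8000 → 6400 → 5000 → 4000 → 3200 → 2500 — 2 2/3 stops dropped (darker).
Net: +1 −2 −2 2/3 = −3 2/3 stops.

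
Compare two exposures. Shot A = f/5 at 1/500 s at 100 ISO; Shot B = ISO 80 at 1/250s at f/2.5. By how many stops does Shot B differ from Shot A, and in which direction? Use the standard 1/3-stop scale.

Aperture: f/5 → f/4.5 → f/4 → f/3.5 → f/3.2 → f/2.8 → f/2.5 — 2 stops larger aperture (brighter).
Shutter speed: 1/500 → 1/400 → 1/320 → 1/250 — 1 stop longer (brighter).
ISO: 100 → 80 — 1/3 stop lower (darker).
Net: +2 +1 −1/3 = +2 2/3 stops.

2 2/3 stops brighter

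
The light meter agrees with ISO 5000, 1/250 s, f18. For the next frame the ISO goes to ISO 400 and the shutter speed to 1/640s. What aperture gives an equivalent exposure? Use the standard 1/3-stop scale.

ISO: 5000 → 4000 → 3200 → 2500 → 2000 → 1600 → 1250 → 1000 → 800 → 640 → 500 → 400 — 3 2/3 stops lower (darker).
Shutter speed: 1/250 → 1/320 → 1/400 → 1/500 → 1/640 — 1 1/3 stops faster (darker).
Net change so far: 5 stops darker. Offset with the aperture: f/18 → f/16 → f/14 → f/13 → f/11 → f/10 → f/9 → f/8 → f/7.1 → f/6.3 → f/5.6 → f/5 → f/4.5 → f/4 → f/3.5 → f/3.2.

f/3.2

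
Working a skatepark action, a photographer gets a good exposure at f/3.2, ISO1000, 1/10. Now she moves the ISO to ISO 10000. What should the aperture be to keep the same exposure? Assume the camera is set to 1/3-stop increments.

f/10

ISO: 1000 → 1250 → 1600 → 2000 → 2500 → 3200 → 4000 → 5000 → 6400 → 8000 → 10000 — 3 1/3 stops raised (brighter).
Need 3 1/3 stops darker from the aperture: f/3.2 → f/3.5 → f/4 → f/4.5 → f/5 → f/5.6 → f/6.3 → f/7.1 → f/8 → f/9 → f/10.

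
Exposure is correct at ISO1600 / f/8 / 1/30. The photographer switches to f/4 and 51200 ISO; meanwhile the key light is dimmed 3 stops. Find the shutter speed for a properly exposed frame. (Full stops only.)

1/500s

Scene light: 3 stops darker.
Aperture: f/8 → f/5.6 → f/4 — 2 stops opened up (brighter).
ISO: 1600 → 3200 → 6400 → 12800 → 25600 → 51200 — 5 stops raised (brighter).
Net so far: 4 stops brighter. Shutter speed: 1/30 → 1/60 → 1/125 → 1/250 → 1/500.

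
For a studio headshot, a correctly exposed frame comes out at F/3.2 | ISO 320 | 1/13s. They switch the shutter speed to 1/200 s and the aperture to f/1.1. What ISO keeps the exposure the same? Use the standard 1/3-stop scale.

Shutter speed: 1/13 → 1/15 → 1/20 → 1/25 → 1/30 → 1/40 → 1/50 → 1/60 → 1/80 → 1/100 → 1/125 → 1/160 → 1/200 — 4 stops shorter (darker).
Aperture: f/3.2 → f/2.8 → f/2.5 → f/2.2 → f/2 → f/1.8 → f/1.6 → f/1.4 → f/1.2 → f/1.1 — 3 stops wider (brighter).
Net change so far: 1 stop darker. Offset with the ISO: 320 → 400 → 500 → 640.

ISO 640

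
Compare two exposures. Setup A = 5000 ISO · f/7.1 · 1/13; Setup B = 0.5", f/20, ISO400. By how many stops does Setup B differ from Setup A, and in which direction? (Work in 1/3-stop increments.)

Aperture: f/7.1 → f/8 → f/9 → f/10 → f/11 → f/13 → f/14 → f/16 → f/18 → f/20 — 3 stops stopped down (darker).
Shutter speed: 1/13 → 1/10 → 1/8 → 1/6 → 1/5 → 1/4 → 0.3 → 0.4 → 0.5 — 2 2/3 stops longer (brighter).
ISO: 5000 → 4000 → 3200 → 2500 → 2000 → 1600 → 1250 → 1000 → 800 → 640 → 500 → 400 — 3 2/3 stops lower (darker).
Net: −3 +2 2/3 −3 2/3 = −4 stops.

4 stops darker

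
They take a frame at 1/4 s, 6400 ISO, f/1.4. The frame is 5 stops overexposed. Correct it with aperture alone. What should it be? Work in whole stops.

Overexposed by 5 stops → need 5 stops darker.
Aperture: f/1.4 → f/2 → f/2.8 → f/4 → f/5.6 → f/8.

f/8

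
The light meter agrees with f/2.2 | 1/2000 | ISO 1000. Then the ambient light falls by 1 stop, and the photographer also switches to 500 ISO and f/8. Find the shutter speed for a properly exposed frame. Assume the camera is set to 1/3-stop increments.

Scene light: 1 stop darker.
ISO: 1000 → 800 → 640 → 500 — 1 stop lower (darker).
Aperture: f/2.2 → f/2.5 → f/2.8 → f/3.2 → f/3.5 → f/4 → f/4.5 → f/5 → f/5.6 → f/6.3 → f/7.1 → f/8 — 3 2/3 stops stopped down (darker).
Net so far: 5 2/3 stops darker. Shutter speed: 1/2000 → 1/1600 → 1/1250 → 1/1000 → 1/800 → 1/640 → 1/500 → 1/400 → 1/320 → 1/250 → 1/200 → 1/160 → 1/125 → 1/100 → 1/80 → 1/60 → 1/50 → 1/40.

1/40s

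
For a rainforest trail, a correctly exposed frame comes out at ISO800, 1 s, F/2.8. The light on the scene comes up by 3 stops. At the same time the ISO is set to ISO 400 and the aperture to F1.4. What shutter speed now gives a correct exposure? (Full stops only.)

Scene light: 3 stops brighter.
ISO: 800 → 400 — 1 stop lower (darker).
Aperture: f/2.8 → f/2 → f/1.4 — 2 stops opened up (brighter).
Net so far: 4 stops brighter. Shutter speed: 1 → 1/2 → 1/4 → 1/8 → 1/15.

1/15s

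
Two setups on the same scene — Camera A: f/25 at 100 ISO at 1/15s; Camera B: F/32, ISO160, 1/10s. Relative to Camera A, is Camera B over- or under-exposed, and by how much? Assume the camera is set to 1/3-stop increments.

Aperture: f/25 → f/29 → f/32 — 2/3 stop narrower (darker).
Shutter speed: 1/15 → 1/13 → 1/10 — 2/3 stop longer (brighter).
ISO: 100 → 125 → 160 — 2/3 stop raised (brighter).
Net: −2/3 +2/3 +2/3 = +2/3 stops.

2/3 stop brighter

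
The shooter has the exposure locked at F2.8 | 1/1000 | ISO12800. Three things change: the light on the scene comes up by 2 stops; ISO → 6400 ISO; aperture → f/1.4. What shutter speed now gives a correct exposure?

1/8000s

Scene light: 2 stops brighter.
ISO: 12800 → 6400 — 1 stop dropped (darker).
Aperture: f/2.8 → f/2 → f/1.4 — 2 stops larger aperture (brighter).
Net so far: 3 stops brighter. Shutter speed: 1/1000 → 1/2000 → 1/4000 → 1/8000.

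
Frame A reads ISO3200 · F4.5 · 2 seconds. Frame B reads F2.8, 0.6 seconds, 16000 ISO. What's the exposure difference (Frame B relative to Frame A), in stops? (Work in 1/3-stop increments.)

Aperture: f/4.5 → f/4 → f/3.5 → f/3.2 → f/2.8 — 1 1/3 stops larger aperture (brighter).
Shutter speed: 2 → 1.6 → 1.3 → 1 → 0.8 → 0.6 — 1 2/3 stops shorter (darker).
ISO: 3200 → 4000 → 5000 → 6400 → 8000 → 10000 → 12800 → 16000 — 2 1/3 stops raised (brighter).
Net: +1 1/3 −1 2/3 +2 1/3 = +2 stops.

2 stops brighter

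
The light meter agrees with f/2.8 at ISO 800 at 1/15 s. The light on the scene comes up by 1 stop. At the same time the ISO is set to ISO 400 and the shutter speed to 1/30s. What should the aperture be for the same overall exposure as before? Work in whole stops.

Scene light: 1 stop brighter.
ISO: 800 → 400 — 1 stop lower (darker).
Shutter speed: 1/15 → 1/30 — 1 stop shorter (darker).
Net so far: 1 stop darker. Aperture: f/2.8 → f/2.

f/2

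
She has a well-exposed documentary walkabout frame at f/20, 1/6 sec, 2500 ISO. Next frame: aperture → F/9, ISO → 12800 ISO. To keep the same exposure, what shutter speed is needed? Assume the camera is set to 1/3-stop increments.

Aperture: f/20 → f/18 → f/16 → f/14 → f/13 → f/11 → f/10 → f/9 — 2 1/3 stops opened up (brighter).
ISO: 2500 → 3200 → 4000 → 5000 → 6400 → 8000 → 10000 → 12800 — 2 1/3 stops higher (brighter).
Net change so far: 4 2/3 stops brighter. Offset with the shutter speed: 1/6 → 1/8 → 1/10 → 1/13 → 1/15 → 1/20 → 1/25 → 1/30 → 1/40 → 1/50 → 1/60 → 1/80 → 1/100 → 1/125 → 1/160.

1/160s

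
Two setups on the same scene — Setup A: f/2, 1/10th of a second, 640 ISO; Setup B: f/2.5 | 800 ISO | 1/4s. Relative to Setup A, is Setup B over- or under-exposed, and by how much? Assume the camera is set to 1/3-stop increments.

1 stop brighter

Aperture: f/2 → f/2.2 → f/2.5 — 2/3 stop stopped down (darker).
Shutter speed: 1/10 → 1/8 → 1/6 → 1/5 → 1/4 — 1 1/3 stops slower (brighter).
ISO: 640 → 800 — 1/3 stop higher (brighter).
Net: −2/3 +1 1/3 +1/3 = +1 stop.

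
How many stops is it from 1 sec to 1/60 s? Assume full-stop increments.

6 stops

1 → 1/2 → 1/4 → 1/8 → 1/15 → 1/30 → 1/60 — count the steps: 6 stops.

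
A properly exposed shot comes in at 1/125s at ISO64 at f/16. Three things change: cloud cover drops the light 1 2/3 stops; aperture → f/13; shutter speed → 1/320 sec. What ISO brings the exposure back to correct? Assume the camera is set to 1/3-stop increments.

ISO 320

Scene light: 1 2/3 stops darker.
Aperture: f/16 → f/14 → f/13 — 2/3 stop larger aperture (brighter).
Shutter speed: 1/125 → 1/160 → 1/200 → 1/250 → 1/320 — 1 1/3 stops faster (darker).
Net so far: 2 1/3 stops darker. ISO: 64 → 80 → 100 → 125 → 160 → 200 → 250 → 320.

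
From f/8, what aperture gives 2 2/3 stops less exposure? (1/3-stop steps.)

Aperture: f/8 → f/9 → f/10 → f/11 → f/13 → f/14 → f/16 → f/18 → f/20 — 2 2/3 stops narrower (darker).

f/20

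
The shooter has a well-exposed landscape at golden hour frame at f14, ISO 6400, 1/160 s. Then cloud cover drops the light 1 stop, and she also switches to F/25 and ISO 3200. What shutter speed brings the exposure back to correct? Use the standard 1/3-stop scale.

Scene light: 1 stop darker.
Aperture: f/14 → f/16 → f/18 → f/20 → f/22 → f/25 — 1 2/3 stops smaller aperture (darker).
ISO: 6400 → 5000 → 4000 → 3200 — 1 stop dropped (darker).
Net so far: 3 2/3 stops darker. Shutter speed: 1/160 → 1/125 → 1/100 → 1/80 → 1/60 → 1/50 → 1/40 → 1/30 → 1/25 → 1/20 → 1/15 → 1/13.

1/13s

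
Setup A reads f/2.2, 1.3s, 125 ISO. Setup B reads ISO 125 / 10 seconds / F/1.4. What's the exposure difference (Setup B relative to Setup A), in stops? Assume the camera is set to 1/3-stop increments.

4 1/3 stops brighter

Aperture: f/2.2 → f/2 → f/1.8 → f/1.6 → f/1.4 — 1 1/3 stops wider (brighter).
Shutter speed: 1.3 → 1.6 → 2 → 2.5 → 3.2 → 4 → 5 → 6 → 8 → 10 — 3 stops slower (brighter).
ISO: unchanged.
Net: +1 1/3 +3 = +4 1/3 stops.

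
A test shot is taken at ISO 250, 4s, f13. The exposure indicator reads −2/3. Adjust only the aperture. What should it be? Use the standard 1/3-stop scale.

f/10

Underexposed by 2/3 stop → need 2/3 stop brighter.
Aperture: f/13 → f/11 → f/10.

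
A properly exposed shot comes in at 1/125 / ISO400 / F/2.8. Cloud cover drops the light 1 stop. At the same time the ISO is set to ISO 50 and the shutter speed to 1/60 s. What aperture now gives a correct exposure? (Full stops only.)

Scene light: 1 stop darker.
ISO: 400 → 200 → 100 → 50 — 3 stops lower (darker).
Shutter speed: 1/125 → 1/60 — 1 stop longer (brighter).
Net so far: 3 stops darker. Aperture: f/2.8 → f/2 → f/1.4 → f/1.0.

f/1.0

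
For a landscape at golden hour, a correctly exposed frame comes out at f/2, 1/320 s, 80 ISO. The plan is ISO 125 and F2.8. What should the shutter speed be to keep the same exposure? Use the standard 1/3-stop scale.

1/250s

ISO: 80 → 100 → 125 — 2/3 stop raised (brighter).
Aperture: f/2 → f/2.2 → f/2.5 → f/2.8 — 1 stop smaller aperture (darker).
Net change so far: 1/3 stop darker. Offset with the shutter speed: 1/320 → 1/250.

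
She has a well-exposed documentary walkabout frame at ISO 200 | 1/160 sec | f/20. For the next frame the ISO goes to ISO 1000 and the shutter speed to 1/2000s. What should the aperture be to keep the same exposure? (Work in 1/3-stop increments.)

ISO: 200 → 250 → 320 → 400 → 500 → 640 → 800 → 1000 — 2 1/3 stops raised (brighter).
Shutter speed: 1/160 → 1/200 → 1/250 → 1/320 → 1/400 → 1/500 → 1/640 → 1/800 → 1/1000 → 1/1250 → 1/1600 → 1/2000 — 3 2/3 stops faster (darker).
Net change so far: 1 1/3 stops darker. Offset with the aperture: f/20 → f/18 → f/16 → f/14 → f/13.

f/13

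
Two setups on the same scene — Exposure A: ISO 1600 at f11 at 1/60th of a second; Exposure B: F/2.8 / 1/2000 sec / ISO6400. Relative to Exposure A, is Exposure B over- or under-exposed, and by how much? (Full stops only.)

Aperture: f/11 → f/8 → f/5.6 → f/4 → f/2.8 — 4 stops larger aperture (brighter).
Shutter speed: 1/60 → 1/125 → 1/250 → 1/500 → 1/1000 → 1/2000 — 5 stops shorter (darker).
ISO: 1600 → 3200 → 6400 — 2 stops raised (brighter).
Net: +4 −5 +2 = +1 stop.

1 stop brighter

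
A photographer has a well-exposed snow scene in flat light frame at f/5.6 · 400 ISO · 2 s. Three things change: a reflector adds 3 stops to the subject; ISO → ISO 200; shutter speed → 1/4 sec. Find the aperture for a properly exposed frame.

f/4

Scene light: 3 stops brighter.
ISO: 400 → 200 — 1 stop dropped (darker).
Shutter speed: 2 → 1 → 1/2 → 1/4 — 3 stops faster (darker).
Net so far: 1 stop darker. Aperture: f/5.6 → f/4.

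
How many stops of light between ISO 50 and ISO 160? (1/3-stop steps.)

50 → 64 → 80 → 100 → 125 → 160 — count the steps: 5 third-stops = 1 2/3 stops.

1 2/3 stops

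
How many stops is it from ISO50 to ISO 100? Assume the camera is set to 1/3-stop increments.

1 stop

50 → 64 → 80 → 100 — count the steps: 3 third-stops = 1 stop.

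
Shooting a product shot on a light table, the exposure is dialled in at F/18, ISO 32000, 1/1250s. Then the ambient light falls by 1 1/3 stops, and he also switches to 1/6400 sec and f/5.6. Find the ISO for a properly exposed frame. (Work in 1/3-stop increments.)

ISO 40000

Scene light: 1 1/3 stops darker.
Shutter speed: 1/1250 → 1/1600 → 1/2000 → 1/2500 → 1/3200 → 1/4000 → 1/5000 → 1/6400 — 2 1/3 stops shorter (darker).
Aperture: f/18 → f/16 → f/14 → f/13 → f/11 → f/10 → f/9 → f/8 → f/7.1 → f/6.3 → f/5.6 — 3 1/3 stops larger aperture (brighter).
Net so far: 1/3 stop darker. ISO: 32000 → 40000.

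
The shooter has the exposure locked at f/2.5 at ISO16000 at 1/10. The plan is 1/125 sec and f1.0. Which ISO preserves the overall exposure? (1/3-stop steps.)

Shutter speed: 1/10 → 1/13 → 1/15 → 1/20 → 1/25 → 1/30 → 1/40 → 1/50 → 1/60 → 1/80 → 1/100 → 1/125 — 3 2/3 stops shorter (darker).
Aperture: f/2.5 → f/2.2 → f/2 → f/1.8 → f/1.6 → f/1.4 → f/1.2 → f/1.1 → f/1.0 — 2 2/3 stops wider (brighter).
Net change so far: 1 stop darker. Offset with the ISO: 16000 → 20000 → 25600 → 32000.

ISO 32000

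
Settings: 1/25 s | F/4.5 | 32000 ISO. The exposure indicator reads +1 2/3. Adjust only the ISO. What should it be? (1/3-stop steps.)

ISO 10000

Overexposed by 1 2/3 stops → need 1 2/3 stops darker.
ISO: 32000 → 25600 → 20000 → 16000 → 12800 → 10000.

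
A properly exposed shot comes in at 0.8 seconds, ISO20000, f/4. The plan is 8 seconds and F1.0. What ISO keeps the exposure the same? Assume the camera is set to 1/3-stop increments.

ISO 125

Shutter speed: 0.8 → 1 → 1.3 → 1.6 → 2 → 2.5 → 3.2 → 4 → 5 → 6 → 8 — 3 1/3 stops slower (brighter).
Aperture: f/4 → f/3.5 → f/3.2 → f/2.8 → f/2.5 → f/2.2 → f/2 → f/1.8 → f/1.6 → f/1.4 → f/1.2 → f/1.1 → f/1.0 — 4 stops opened up (brighter).
Net change so far: 7 1/3 stops brighter. Offset with the ISO: 20000 → 16000 → 12800 → 10000 → 8000 → 6400 → 5000 → 4000 → 3200 → 2500 → 2000 → 1600 → 1250 → 1000 → 800 → 640 → 500 → 400 → 320 → 250 → 200 → 160 → 125.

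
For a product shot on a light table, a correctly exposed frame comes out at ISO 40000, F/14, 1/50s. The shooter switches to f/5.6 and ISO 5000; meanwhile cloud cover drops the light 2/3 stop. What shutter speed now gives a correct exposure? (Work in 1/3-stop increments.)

Scene light: 2/3 stop darker.
Aperture: f/14 → f/13 → f/11 → f/10 → f/9 → f/8 → f/7.1 → f/6.3 → f/5.6 — 2 2/3 stops larger aperture (brighter).
ISO: 40000 → 32000 → 25600 → 20000 → 16000 → 12800 → 10000 → 8000 → 6400 → 5000 — 3 stops dropped (darker).
Net so far: 1 stop darker. Shutter speed: 1/50 → 1/40 → 1/30 → 1/25.

1/25s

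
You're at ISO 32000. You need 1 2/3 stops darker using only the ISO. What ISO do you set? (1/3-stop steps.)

ISO 10000

ISO: 32000 → 25600 → 20000 → 16000 → 12800 → 10000 — 1 2/3 stops lower (darker).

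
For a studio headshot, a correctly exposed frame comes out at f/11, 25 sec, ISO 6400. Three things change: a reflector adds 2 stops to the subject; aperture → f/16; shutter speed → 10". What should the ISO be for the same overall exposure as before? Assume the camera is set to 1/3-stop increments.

Scene light: 2 stops brighter.
Aperture: f/11 → f/13 → f/14 → f/16 — 1 stop narrower (darker).
Shutter speed: 25 → 20 → 15 → 13 → 10 — 1 1/3 stops faster (darker).
Net so far: 1/3 stop darker. ISO: 6400 → 8000.

ISO 8000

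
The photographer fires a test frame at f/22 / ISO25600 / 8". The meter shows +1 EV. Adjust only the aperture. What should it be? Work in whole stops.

f/32

Overexposed by 1 stop → need 1 stop darker.
Aperture: f/22 → f/32.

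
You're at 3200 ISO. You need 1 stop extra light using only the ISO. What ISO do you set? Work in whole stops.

ISO: 3200 → 6400 — 1 stop higher (brighter).

ISO 6400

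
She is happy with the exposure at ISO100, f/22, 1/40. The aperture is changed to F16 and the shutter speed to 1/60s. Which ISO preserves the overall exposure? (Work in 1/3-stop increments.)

Aperture: f/22 → f/20 → f/18 → f/16 — 1 stop wider (brighter).
Shutter speed: 1/40 → 1/50 → 1/60 — 2/3 stop shorter (darker).
Net change so far: 1/3 stop brighter. Offset with the ISO: 100 → 80.

ISO 80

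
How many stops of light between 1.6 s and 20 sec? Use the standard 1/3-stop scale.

1.6 → 2 → 2.5 → 3.2 → 4 → 5 → 6 → 8 → 10 → 13 → 15 → 20 — count the steps: 11 third-stops = 3 2/3 stops.

3 2/3 stops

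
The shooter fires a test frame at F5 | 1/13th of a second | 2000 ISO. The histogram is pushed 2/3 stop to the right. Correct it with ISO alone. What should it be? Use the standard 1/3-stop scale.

Overexposed by 2/3 stop → need 2/3 stop darker.
ISO: 2000 → 1600 → 1250.

ISO 1250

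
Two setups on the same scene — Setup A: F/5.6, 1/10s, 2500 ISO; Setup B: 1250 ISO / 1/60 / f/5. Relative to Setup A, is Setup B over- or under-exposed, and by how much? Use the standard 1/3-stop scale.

3 1/3 stops darker

Aperture: f/5.6 → f/5 — 1/3 stop opened up (brighter).
Shutter speed: 1/10 → 1/13 → 1/15 → 1/20 → 1/25 → 1/30 → 1/40 → 1/50 → 1/60 — 2 2/3 stops faster (darker).
ISO: 2500 → 2000 → 1600 → 1250 — 1 stop dropped (darker).
Net: +1/3 −2 2/3 −1 = −3 1/3 stops.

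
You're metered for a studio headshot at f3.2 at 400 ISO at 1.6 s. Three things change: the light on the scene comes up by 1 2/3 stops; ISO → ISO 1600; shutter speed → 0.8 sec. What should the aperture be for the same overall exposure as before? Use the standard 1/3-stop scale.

Scene light: 1 2/3 stops brighter.
ISO: 400 → 500 → 640 → 800 → 1000 → 1250 → 1600 — 2 stops higher (brighter).
Shutter speed: 1.6 → 1.3 → 1 → 0.8 — 1 stop shorter (darker).
Net so far: 2 2/3 stops brighter. Aperture: f/3.2 → f/3.5 → f/4 → f/4.5 → f/5 → f/5.6 → f/6.3 → f/7.1 → f/8.

f/8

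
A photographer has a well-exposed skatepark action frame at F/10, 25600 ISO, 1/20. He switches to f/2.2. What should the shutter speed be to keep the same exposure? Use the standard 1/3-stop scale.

1/400s

Aperture: f/10 → f/9 → f/8 → f/7.1 → f/6.3 → f/5.6 → f/5 → f/4.5 → f/4 → f/3.5 → f/3.2 → f/2.8 → f/2.5 → f/2.2 — 4 1/3 stops opened up (brighter).
Need 4 1/3 stops darker from the shutter speed: 1/20 → 1/25 → 1/30 → 1/40 → 1/50 → 1/60 → 1/80 → 1/100 → 1/125 → 1/160 → 1/200 → 1/250 → 1/320 → 1/400.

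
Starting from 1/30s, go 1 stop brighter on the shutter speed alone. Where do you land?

Shutter speed: 1/30 → 1/15 — 1 stop longer (brighter).

1/15s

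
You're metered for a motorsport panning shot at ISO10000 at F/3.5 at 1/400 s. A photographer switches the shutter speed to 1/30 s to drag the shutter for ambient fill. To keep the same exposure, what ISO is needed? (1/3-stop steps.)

ISO 800

Shutter speed: 1/400 → 1/320 → 1/250 → 1/200 → 1/160 → 1/125 → 1/100 → 1/80 → 1/60 → 1/50 → 1/40 → 1/30 — 3 2/3 stops longer (brighter).
Need 3 2/3 stops darker from the ISO: 10000 → 8000 → 6400 → 5000 → 4000 → 3200 → 2500 → 2000 → 1600 → 1250 → 1000 → 800.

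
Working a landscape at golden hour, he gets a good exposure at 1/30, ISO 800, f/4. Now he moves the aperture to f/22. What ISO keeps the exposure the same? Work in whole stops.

Aperture: f/4 → f/5.6 → f/8 → f/11 → f/16 → f/22 — 5 stops narrower (darker).
Need 5 stops brighter from the ISO: 800 → 1600 → 3200 → 6400 → 12800 → 25600.

ISO 25600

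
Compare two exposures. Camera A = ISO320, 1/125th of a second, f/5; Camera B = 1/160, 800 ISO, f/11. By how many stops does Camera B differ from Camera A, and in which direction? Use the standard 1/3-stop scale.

Aperture: f/5 → f/5.6 → f/6.3 → f/7.1 → f/8 → f/9 → f/10 → f/11 — 2 1/3 stops smaller aperture (darker).
Shutter speed: 1/125 → 1/160 — 1/3 stop shorter (darker).
ISO: 320 → 400 → 500 → 640 → 800 — 1 1/3 stops higher (brighter).
Net: −2 1/3 −1/3 +1 1/3 = −1 1/3 stops.

1 1/3 stops darker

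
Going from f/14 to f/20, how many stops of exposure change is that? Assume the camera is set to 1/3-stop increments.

1 stop

f/14 → f/16 → f/18 → f/20 — count the steps: 3 third-stops = 1 stop.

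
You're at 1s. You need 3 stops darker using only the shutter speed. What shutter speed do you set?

1/8s

Shutter speed: 1 → 1/2 → 1/4 → 1/8 — 3 stops shorter (darker).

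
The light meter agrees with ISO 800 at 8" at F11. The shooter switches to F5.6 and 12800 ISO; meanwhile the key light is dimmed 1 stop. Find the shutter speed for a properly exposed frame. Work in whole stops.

1/4s

Scene light: 1 stop darker.
Aperture: f/11 → f/8 → f/5.6 — 2 stops opened up (brighter).
ISO: 800 → 1600 → 3200 → 6400 → 12800 — 4 stops higher (brighter).
Net so far: 5 stops brighter. Shutter speed: 8 → 4 → 2 → 1 → 1/2 → 1/4.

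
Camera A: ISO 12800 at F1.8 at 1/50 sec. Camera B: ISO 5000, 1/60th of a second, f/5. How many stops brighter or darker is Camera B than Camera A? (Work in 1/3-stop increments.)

4 2/3 stops darker

Aperture: f/1.8 → f/2 → f/2.2 → f/2.5 → f/2.8 → f/3.2 → f/3.5 → f/4 → f/4.5 → f/5 — 3 stops smaller aperture (darker).
Shutter speed: 1/50 → 1/60 — 1/3 stop faster (darker).
ISO: 12800 → 10000 → 8000 → 6400 → 5000 — 1 1/3 stops lower (darker).
Net: −3 −1/3 −1 1/3 = −4 2/3 stops.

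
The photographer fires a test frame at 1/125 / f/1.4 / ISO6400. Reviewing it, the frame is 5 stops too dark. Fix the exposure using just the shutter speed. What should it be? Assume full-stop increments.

1/4s

Underexposed by 5 stops → need 5 stops brighter.
Shutter speed: 1/125 → 1/60 → 1/30 → 1/15 → 1/8 → 1/4.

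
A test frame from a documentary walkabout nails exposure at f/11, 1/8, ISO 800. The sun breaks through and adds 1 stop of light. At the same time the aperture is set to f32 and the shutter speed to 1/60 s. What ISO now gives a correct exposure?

Scene light: 1 stop brighter.
Aperture: f/11 → f/16 → f/22 → f/32 — 3 stops narrower (darker).
Shutter speed: 1/8 → 1/15 → 1/30 → 1/60 — 3 stops faster (darker).
Net so far: 5 stops darker. ISO: 800 → 1600 → 3200 → 6400 → 12800 → 25600.

ISO 25600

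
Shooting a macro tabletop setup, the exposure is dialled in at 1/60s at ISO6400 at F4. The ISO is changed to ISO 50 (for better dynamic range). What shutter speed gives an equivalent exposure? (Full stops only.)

ISO: 6400 → 3200 → 1600 → 800 → 400 → 200 → 100 → 50 — 7 stops dropped (darker).
Need 7 stops brighter from the shutter speed: 1/60 → 1/30 → 1/15 → 1/8 → 1/4 → 1/2 → 1 → 2.

2 s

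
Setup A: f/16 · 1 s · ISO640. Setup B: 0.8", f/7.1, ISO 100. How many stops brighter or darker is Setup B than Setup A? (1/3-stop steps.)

2/3 stop darker

Aperture: f/16 → f/14 → f/13 → f/11 → f/10 → f/9 → f/8 → f/7.1 — 2 1/3 stops opened up (brighter).
Shutter speed: 1 → 0.8 — 1/3 stop shorter (darker).
ISO: 640 → 500 → 400 → 320 → 250 → 200 → 160 → 125 → 100 — 2 2/3 stops lower (darker).
Net: +2 1/3 −1/3 −2 2/3 = −2/3 stops.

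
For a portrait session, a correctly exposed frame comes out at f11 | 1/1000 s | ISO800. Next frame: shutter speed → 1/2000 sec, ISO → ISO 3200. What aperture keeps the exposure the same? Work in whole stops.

Shutter speed: 1/1000 → 1/2000 — 1 stop faster (darker).
ISO: 800 → 1600 → 3200 — 2 stops higher (brighter).
Net change so far: 1 stop brighter. Offset with the aperture: f/11 → f/16.

f/16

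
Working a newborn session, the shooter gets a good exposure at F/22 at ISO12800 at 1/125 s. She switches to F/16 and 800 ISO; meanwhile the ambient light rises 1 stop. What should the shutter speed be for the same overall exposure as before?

Scene light: 1 stop brighter.
Aperture: f/22 → f/16 — 1 stop larger aperture (brighter).
ISO: 12800 → 6400 → 3200 → 1600 → 800 — 4 stops dropped (darker).
Net so far: 2 stops darker. Shutter speed: 1/125 → 1/60 → 1/30.

1/30s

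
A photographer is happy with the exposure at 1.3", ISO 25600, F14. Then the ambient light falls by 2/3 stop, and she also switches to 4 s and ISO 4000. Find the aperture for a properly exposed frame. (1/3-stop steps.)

Scene light: 2/3 stop darker.
Shutter speed: 1.3 → 1.6 → 2 → 2.5 → 3.2 → 4 — 1 2/3 stops longer (brighter).
ISO: 25600 → 20000 → 16000 → 12800 → 10000 → 8000 → 6400 → 5000 → 4000 — 2 2/3 stops lower (darker).
Net so far: 1 2/3 stops darker. Aperture: f/14 → f/13 → f/11 → f/10 → f/9 → f/8.

f/8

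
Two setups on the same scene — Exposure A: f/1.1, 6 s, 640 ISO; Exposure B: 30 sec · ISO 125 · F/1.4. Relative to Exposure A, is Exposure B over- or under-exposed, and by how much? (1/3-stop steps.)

Aperture: f/1.1 → f/1.2 → f/1.4 — 2/3 stop stopped down (darker).
Shutter speed: 6 → 8 → 10 → 13 → 15 → 20 → 25 → 30 — 2 1/3 stops longer (brighter).
ISO: 640 → 500 → 400 → 320 → 250 → 200 → 160 → 125 — 2 1/3 stops lower (darker).
Net: −2/3 +2 1/3 −2 1/3 = −2/3 stops.

2/3 stop darker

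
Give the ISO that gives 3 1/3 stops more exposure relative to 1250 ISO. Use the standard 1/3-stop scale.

ISO 12800

ISO: 1250 → 1600 → 2000 → 2500 → 3200 → 4000 → 5000 → 6400 → 8000 → 10000 → 12800 — 3 1/3 stops raised (brighter).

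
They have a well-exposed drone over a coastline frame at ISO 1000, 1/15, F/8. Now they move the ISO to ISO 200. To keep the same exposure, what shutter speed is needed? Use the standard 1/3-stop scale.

ISO: 1000 → 800 → 640 → 500 → 400 → 320 → 250 → 200 — 2 1/3 stops dropped (darker).
Need 2 1/3 stops brighter from the shutter speed: 1/15 → 1/13 → 1/10 → 1/8 → 1/6 → 1/5 → 1/4 → 0.3.

0.3 s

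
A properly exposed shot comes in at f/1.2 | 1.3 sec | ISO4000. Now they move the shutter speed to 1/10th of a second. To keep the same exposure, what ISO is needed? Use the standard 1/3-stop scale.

Shutter speed: 1.3 → 1 → 0.8 → 0.6 → 0.5 → 0.4 → 0.3 → 1/4 → 1/5 → 1/6 → 1/8 → 1/10 — 3 2/3 stops shorter (darker).
Need 3 2/3 stops brighter from the ISO: 4000 → 5000 → 6400 → 8000 → 10000 → 12800 → 16000 → 20000 → 25600 → 32000 → 40000 → 51200.

ISO 51200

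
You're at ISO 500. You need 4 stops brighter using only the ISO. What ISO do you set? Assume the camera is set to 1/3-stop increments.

ISO 8000

ISO: 500 → 640 → 800 → 1000 → 1250 → 1600 → 2000 → 2500 → 3200 → 4000 → 5000 → 6400 → 8000 — 4 stops raised (brighter).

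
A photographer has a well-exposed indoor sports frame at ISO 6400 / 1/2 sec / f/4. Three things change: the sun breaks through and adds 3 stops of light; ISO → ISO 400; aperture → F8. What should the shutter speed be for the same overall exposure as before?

Scene light: 3 stops brighter.
ISO: 6400 → 3200 → 1600 → 800 → 400 — 4 stops lower (darker).
Aperture: f/4 → f/5.6 → f/8 — 2 stops stopped down (darker).
Net so far: 3 stops darker. Shutter speed: 1/2 → 1 → 2 → 4.

4 s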